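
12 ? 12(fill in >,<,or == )==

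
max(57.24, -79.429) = 57.24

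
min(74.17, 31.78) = 31.78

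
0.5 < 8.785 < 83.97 True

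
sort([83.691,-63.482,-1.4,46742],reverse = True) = [46742,83.691,-1.4,-63.482]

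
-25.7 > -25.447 False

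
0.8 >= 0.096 True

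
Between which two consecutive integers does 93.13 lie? 93 and 94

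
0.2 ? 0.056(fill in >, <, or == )>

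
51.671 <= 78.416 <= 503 True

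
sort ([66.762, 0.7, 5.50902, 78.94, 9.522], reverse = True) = [78.94, 66.762, 9.522, 5.50902, 0.7]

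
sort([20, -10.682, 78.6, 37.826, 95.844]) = [-10.682, 20, 37.826, 78.6, 95.844]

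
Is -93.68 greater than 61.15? No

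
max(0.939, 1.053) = 1.053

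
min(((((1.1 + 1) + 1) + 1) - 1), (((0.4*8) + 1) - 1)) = 3.1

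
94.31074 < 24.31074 False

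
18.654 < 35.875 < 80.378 True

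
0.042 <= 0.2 True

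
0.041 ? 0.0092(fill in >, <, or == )>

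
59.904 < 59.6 False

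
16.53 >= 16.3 True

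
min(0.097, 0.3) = 0.097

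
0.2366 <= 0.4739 True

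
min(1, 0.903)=0.903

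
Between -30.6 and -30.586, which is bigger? -30.586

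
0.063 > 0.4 False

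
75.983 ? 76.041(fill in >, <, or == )<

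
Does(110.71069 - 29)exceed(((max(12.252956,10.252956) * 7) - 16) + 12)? No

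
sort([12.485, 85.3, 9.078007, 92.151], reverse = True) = [92.151, 85.3, 12.485, 9.078007]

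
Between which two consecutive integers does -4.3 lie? -5 and -4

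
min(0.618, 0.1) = 0.1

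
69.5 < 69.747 True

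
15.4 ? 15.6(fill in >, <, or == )<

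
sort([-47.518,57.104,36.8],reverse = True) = [57.104,36.8,-47.518]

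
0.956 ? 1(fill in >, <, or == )<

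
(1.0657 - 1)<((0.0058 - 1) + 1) False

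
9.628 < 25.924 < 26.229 True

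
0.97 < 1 True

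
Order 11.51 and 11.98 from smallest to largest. 11.51,11.98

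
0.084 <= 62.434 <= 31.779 False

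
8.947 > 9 False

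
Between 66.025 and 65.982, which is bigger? 66.025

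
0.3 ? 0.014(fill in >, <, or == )>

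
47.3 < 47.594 True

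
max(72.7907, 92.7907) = 92.7907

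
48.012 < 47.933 False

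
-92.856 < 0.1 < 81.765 True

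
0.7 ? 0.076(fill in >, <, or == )>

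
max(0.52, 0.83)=0.83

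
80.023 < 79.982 False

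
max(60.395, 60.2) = 60.395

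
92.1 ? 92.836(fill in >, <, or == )<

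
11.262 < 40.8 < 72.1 True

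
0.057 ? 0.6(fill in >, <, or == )<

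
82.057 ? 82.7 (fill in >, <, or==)<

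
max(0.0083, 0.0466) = 0.0466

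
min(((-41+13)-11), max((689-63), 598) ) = -39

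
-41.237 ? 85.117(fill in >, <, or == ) <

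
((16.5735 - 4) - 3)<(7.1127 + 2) False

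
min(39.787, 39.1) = 39.1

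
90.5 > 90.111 True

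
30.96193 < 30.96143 False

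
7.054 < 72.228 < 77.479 True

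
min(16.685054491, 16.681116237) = 16.681116237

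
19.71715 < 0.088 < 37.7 False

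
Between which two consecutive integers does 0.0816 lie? 0 and 1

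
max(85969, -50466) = 85969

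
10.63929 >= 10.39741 True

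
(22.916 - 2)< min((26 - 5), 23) True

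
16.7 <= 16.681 False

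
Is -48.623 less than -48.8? No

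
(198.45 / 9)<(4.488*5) True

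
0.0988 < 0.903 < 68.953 True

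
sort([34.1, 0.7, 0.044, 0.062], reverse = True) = [34.1, 0.7, 0.062, 0.044]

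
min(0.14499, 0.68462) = 0.14499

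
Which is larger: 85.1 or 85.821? 85.821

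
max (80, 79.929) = 80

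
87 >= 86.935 True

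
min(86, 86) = 86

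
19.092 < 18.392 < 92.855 False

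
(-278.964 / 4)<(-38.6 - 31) True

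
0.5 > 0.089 True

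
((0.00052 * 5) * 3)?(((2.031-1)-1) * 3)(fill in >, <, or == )<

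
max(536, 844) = 844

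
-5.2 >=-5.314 True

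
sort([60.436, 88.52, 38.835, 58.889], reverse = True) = [88.52, 60.436, 58.889, 38.835]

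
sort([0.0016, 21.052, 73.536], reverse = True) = [73.536, 21.052, 0.0016]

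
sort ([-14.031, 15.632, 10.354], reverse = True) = [15.632, 10.354, -14.031]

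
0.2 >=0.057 True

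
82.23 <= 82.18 False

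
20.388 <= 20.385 False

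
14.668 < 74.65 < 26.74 False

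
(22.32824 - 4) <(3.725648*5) True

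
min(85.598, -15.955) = -15.955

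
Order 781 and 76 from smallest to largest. 76, 781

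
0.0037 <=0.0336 True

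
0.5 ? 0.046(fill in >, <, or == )>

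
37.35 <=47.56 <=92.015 True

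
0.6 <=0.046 False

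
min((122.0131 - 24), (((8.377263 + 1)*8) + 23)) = 98.0131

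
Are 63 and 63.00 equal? Yes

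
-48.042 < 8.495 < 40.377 True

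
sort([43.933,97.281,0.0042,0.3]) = [0.0042,0.3,43.933,97.281]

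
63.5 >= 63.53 False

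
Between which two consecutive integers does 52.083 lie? 52 and 53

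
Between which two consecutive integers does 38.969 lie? 38 and 39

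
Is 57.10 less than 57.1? No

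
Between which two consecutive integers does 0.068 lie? 0 and 1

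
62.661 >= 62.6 True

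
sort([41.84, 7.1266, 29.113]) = [7.1266, 29.113, 41.84]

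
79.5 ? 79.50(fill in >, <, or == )==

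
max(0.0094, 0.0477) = 0.0477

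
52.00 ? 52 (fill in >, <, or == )==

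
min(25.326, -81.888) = -81.888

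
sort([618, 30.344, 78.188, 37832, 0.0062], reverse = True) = [37832, 618, 78.188, 30.344, 0.0062]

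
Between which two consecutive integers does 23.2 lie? 23 and 24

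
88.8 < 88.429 False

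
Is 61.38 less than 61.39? Yes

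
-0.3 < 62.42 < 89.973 True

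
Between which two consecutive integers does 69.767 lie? 69 and 70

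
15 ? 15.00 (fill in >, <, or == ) ==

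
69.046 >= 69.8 False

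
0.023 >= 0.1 False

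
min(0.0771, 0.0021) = 0.0021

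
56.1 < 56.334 True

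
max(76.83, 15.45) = 76.83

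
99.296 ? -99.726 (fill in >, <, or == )>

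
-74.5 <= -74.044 True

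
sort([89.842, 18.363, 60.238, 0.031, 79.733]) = [0.031, 18.363, 60.238, 79.733, 89.842]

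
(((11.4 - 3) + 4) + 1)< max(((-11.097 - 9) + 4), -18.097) False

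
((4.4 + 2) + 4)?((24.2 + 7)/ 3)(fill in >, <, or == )==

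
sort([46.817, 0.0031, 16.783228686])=[0.0031, 16.783228686, 46.817]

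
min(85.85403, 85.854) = 85.854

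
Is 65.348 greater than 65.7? No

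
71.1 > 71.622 False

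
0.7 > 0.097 True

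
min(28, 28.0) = 28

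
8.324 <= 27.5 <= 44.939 True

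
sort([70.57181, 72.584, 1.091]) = [1.091, 70.57181, 72.584]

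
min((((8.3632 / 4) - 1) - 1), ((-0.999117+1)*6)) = 0.005298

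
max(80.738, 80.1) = 80.738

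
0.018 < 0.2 True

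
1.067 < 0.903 False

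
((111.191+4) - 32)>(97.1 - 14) True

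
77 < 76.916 False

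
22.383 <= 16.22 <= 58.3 False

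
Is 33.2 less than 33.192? No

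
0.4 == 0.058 False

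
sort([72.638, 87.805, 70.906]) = [70.906, 72.638, 87.805]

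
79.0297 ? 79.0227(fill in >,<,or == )>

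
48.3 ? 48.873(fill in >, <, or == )<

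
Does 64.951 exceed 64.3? Yes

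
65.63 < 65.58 False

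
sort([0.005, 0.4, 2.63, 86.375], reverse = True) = [86.375, 2.63, 0.4, 0.005]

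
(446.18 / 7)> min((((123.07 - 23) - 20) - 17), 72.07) True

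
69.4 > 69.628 False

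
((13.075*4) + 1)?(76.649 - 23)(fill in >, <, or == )<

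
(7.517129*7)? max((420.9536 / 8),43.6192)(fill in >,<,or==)>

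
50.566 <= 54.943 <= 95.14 True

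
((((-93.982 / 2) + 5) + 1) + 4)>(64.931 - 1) False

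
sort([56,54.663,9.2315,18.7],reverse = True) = [56,54.663,18.7,9.2315]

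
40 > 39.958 True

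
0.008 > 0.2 False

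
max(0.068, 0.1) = 0.1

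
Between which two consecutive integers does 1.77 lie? 1 and 2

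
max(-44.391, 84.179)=84.179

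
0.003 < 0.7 True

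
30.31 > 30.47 False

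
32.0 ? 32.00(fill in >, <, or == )==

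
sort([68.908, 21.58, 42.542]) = [21.58, 42.542, 68.908]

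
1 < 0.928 False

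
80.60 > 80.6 False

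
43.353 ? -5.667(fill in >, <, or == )>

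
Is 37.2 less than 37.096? No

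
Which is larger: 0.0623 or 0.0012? 0.0623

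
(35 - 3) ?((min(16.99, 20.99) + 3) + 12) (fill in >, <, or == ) >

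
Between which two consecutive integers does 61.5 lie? 61 and 62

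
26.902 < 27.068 True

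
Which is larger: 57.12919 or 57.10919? 57.12919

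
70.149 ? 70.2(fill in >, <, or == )<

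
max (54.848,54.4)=54.848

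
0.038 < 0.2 True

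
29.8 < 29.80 False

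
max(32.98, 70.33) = 70.33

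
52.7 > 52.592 True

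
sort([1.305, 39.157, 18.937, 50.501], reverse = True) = [50.501, 39.157, 18.937, 1.305]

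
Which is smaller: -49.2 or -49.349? -49.349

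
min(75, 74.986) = 74.986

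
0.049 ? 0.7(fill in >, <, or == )<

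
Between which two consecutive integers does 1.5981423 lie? 1 and 2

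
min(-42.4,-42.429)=-42.429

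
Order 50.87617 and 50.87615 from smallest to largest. 50.87615, 50.87617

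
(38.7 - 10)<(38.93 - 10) True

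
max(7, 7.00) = 7.00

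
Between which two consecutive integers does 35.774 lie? 35 and 36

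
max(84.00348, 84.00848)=84.00848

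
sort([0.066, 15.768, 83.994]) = [0.066, 15.768, 83.994]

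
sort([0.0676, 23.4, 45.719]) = [0.0676, 23.4, 45.719]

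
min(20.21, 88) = 20.21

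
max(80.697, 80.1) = 80.697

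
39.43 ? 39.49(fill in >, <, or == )<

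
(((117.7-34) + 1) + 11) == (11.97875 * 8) False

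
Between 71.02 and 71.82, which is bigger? 71.82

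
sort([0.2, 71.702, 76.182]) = [0.2, 71.702, 76.182]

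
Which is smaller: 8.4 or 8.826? 8.4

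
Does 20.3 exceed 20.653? No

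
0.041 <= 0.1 True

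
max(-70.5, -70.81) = -70.5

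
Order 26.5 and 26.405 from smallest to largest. 26.405, 26.5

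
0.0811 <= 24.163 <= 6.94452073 False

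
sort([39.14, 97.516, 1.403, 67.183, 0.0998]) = [0.0998, 1.403, 39.14, 67.183, 97.516]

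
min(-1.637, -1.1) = -1.637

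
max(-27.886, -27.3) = -27.3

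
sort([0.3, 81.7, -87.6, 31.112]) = [-87.6, 0.3, 31.112, 81.7]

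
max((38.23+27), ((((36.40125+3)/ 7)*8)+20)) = 65.23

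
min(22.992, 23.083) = 22.992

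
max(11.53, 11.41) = 11.53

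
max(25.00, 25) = 25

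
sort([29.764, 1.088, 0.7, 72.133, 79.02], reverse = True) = [79.02, 72.133, 29.764, 1.088, 0.7]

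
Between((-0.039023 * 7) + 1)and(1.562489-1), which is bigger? ((-0.039023 * 7) + 1)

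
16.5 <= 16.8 True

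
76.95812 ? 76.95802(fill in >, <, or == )>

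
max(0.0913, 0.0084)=0.0913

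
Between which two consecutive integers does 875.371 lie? 875 and 876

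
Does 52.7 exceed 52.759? No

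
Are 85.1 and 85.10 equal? Yes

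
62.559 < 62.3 False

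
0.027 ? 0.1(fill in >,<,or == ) <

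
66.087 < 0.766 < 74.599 False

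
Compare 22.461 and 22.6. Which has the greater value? 22.6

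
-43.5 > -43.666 True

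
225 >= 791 False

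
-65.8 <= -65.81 False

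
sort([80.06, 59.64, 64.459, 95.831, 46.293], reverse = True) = [95.831, 80.06, 64.459, 59.64, 46.293]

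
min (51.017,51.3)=51.017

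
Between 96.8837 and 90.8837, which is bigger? 96.8837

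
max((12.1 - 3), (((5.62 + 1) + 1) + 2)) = 9.62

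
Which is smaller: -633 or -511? -633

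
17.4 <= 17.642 True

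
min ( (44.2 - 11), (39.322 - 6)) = 33.2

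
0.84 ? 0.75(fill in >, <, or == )>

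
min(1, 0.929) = 0.929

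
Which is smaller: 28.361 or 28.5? 28.361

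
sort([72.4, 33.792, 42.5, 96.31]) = [33.792, 42.5, 72.4, 96.31]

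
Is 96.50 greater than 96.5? No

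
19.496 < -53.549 False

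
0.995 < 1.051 True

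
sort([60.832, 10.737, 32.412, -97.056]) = [-97.056, 10.737, 32.412, 60.832]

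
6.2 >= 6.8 False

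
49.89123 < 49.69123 False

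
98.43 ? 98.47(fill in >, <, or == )<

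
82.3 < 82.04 False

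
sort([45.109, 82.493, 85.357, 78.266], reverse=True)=[85.357, 82.493, 78.266, 45.109]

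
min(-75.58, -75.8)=-75.8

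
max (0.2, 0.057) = 0.2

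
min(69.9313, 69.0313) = 69.0313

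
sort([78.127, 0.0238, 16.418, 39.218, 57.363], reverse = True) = [78.127, 57.363, 39.218, 16.418, 0.0238]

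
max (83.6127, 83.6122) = 83.6127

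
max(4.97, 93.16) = 93.16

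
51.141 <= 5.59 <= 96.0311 False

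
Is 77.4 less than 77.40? No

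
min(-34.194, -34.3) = -34.3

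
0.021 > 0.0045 True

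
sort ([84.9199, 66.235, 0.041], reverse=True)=[84.9199, 66.235, 0.041]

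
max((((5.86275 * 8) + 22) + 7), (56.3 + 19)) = 75.902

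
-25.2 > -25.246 True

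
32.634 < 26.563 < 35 False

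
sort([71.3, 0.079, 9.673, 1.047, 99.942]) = [0.079, 1.047, 9.673, 71.3, 99.942]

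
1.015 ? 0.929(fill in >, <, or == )>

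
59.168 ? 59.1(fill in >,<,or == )>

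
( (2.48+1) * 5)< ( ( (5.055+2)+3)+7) False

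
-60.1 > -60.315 True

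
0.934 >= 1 False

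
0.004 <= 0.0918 True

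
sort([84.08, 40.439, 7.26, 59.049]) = [7.26, 40.439, 59.049, 84.08]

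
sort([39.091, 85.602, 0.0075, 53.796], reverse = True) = [85.602, 53.796, 39.091, 0.0075]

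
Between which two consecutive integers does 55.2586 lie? 55 and 56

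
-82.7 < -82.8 False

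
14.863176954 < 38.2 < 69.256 True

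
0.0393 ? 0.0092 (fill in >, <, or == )>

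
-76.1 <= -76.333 False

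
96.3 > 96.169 True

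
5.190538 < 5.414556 True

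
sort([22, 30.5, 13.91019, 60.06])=[13.91019, 22, 30.5, 60.06]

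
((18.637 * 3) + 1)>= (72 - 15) False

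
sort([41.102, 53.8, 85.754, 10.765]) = [10.765, 41.102, 53.8, 85.754]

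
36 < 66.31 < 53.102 False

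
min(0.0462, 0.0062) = 0.0062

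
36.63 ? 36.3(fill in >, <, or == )>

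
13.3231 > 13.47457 False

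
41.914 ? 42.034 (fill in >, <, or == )<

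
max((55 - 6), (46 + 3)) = 49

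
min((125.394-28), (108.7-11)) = 97.394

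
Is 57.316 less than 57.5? Yes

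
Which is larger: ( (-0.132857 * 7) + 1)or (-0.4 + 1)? (-0.4 + 1)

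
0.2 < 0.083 False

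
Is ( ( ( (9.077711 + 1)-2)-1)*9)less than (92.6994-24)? Yes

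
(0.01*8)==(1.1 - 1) False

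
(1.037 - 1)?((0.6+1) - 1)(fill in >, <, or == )<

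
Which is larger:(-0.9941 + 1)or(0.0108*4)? (0.0108*4)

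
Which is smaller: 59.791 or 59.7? 59.7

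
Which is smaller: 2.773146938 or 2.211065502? 2.211065502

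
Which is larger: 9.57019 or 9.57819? 9.57819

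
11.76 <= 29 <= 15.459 False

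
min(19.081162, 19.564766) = 19.081162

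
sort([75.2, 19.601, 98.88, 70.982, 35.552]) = [19.601, 35.552, 70.982, 75.2, 98.88]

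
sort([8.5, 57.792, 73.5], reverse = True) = [73.5, 57.792, 8.5]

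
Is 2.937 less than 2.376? No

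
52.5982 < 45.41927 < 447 False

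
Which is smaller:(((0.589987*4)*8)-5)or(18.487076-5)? (18.487076-5)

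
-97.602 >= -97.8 True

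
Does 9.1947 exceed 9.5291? No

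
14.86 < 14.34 False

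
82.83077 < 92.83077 True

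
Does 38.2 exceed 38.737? No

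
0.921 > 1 False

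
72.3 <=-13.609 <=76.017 False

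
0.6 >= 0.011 True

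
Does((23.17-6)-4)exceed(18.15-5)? Yes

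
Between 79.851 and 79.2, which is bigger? 79.851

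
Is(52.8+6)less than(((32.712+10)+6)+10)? No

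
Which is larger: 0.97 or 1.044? 1.044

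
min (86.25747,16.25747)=16.25747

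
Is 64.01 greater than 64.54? No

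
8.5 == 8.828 False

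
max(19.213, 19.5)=19.5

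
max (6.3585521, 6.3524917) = 6.3585521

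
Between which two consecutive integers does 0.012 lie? 0 and 1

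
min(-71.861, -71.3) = -71.861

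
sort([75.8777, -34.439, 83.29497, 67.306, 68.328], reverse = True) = [83.29497, 75.8777, 68.328, 67.306, -34.439]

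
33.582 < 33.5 False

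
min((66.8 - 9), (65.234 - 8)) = 57.234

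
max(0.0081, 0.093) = 0.093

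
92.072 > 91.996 True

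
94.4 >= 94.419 False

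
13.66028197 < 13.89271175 True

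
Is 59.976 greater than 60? No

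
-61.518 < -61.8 False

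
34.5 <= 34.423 False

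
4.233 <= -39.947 False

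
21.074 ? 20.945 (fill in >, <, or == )>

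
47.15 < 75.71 True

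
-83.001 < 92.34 True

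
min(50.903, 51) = 50.903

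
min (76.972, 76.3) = 76.3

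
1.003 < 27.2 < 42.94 True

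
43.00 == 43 True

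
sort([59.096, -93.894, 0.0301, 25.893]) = [-93.894, 0.0301, 25.893, 59.096]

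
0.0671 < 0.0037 False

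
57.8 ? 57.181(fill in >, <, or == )>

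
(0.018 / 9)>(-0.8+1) False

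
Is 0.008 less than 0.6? Yes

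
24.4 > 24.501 False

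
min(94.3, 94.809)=94.3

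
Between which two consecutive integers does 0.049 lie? 0 and 1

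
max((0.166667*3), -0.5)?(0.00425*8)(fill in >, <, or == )>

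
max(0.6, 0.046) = 0.6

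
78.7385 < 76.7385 False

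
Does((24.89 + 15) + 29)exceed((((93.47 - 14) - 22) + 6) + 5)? Yes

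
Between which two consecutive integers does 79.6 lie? 79 and 80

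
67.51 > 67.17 True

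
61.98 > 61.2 True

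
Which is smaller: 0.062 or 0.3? 0.062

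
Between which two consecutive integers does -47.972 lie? -48 and -47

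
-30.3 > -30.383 True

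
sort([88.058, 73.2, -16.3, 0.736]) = [-16.3, 0.736, 73.2, 88.058]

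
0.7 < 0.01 False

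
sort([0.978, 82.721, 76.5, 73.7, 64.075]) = [0.978, 64.075, 73.7, 76.5, 82.721]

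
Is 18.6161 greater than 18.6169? No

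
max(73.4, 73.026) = 73.4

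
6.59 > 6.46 True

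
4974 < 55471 True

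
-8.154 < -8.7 False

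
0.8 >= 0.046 True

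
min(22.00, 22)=22.00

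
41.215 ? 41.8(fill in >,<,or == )<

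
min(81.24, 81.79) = 81.24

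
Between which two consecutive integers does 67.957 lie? 67 and 68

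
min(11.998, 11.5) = 11.5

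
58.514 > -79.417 True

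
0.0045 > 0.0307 False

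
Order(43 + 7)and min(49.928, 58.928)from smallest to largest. min(49.928, 58.928), (43 + 7)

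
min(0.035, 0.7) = 0.035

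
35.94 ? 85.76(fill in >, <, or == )<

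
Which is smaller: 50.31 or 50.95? 50.31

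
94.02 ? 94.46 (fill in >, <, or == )<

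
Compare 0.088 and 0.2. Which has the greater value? 0.2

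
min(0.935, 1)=0.935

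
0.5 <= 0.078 False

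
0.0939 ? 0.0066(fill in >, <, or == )>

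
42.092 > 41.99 True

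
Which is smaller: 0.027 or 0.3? 0.027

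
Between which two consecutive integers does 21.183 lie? 21 and 22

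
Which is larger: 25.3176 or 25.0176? 25.3176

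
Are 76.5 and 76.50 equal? Yes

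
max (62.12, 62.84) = 62.84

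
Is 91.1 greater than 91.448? No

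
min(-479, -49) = -479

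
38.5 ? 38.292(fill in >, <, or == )>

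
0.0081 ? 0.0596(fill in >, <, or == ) <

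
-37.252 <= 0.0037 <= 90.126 True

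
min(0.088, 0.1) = 0.088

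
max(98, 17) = 98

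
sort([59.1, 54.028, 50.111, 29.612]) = [29.612, 50.111, 54.028, 59.1]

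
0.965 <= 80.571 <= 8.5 False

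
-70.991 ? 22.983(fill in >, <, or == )<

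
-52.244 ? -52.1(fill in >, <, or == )<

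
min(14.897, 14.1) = 14.1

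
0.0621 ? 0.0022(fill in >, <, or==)>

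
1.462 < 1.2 False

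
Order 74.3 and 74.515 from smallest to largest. 74.3, 74.515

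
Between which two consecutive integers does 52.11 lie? 52 and 53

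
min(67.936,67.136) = 67.136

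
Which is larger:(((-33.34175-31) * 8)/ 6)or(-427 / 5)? (-427 / 5)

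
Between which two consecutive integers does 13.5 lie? 13 and 14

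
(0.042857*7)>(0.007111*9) True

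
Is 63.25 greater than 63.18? Yes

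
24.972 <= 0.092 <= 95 False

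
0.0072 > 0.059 False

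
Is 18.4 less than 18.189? No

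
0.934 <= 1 True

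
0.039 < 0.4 True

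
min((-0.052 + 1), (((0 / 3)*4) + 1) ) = 0.948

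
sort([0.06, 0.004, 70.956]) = [0.004, 0.06, 70.956]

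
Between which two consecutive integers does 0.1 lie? 0 and 1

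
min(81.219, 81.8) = 81.219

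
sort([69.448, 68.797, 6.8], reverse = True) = [69.448, 68.797, 6.8]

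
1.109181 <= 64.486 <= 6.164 False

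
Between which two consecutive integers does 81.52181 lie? 81 and 82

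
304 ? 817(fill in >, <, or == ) <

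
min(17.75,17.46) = 17.46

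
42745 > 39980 True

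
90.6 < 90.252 False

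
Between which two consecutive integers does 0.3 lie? 0 and 1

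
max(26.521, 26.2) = 26.521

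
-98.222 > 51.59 False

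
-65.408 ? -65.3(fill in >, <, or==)<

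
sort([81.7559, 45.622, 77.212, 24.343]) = [24.343, 45.622, 77.212, 81.7559]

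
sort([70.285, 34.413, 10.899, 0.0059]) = [0.0059, 10.899, 34.413, 70.285]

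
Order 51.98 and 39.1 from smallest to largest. 39.1, 51.98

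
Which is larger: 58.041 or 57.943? 58.041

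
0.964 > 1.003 False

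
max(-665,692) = 692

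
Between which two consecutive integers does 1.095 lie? 1 and 2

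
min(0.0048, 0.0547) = 0.0048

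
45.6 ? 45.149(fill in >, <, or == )>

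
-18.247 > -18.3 True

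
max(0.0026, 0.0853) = 0.0853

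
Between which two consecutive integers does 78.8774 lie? 78 and 79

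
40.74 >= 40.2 True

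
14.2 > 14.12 True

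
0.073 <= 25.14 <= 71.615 True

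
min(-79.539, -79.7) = -79.7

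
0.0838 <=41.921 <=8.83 False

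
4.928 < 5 True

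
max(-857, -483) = -483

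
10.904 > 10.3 True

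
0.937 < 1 True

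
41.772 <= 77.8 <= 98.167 True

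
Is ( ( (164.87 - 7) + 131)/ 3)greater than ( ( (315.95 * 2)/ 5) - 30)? No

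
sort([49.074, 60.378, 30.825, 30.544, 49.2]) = [30.544, 30.825, 49.074, 49.2, 60.378]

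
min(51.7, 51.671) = 51.671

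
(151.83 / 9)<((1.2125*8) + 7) False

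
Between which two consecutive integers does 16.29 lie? 16 and 17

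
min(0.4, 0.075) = 0.075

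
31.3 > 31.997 False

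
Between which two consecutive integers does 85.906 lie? 85 and 86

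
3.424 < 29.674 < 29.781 True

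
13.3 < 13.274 False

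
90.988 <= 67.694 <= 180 False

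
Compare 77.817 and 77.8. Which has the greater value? 77.817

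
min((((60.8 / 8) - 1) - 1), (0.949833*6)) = 5.6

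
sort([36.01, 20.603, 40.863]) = [20.603, 36.01, 40.863]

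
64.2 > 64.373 False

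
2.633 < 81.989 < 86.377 True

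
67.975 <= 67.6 False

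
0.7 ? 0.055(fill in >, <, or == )>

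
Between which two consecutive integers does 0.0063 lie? 0 and 1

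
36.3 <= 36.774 True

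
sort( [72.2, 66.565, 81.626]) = [66.565, 72.2, 81.626]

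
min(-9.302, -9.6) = -9.6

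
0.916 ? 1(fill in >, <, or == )<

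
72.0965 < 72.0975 True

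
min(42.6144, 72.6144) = 42.6144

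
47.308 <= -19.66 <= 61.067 False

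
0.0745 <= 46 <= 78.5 True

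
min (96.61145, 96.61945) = 96.61145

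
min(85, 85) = 85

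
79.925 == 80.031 False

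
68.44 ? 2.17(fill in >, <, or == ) >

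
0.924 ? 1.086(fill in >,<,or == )<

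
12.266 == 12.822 False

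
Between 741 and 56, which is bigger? 741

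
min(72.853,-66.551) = -66.551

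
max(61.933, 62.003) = 62.003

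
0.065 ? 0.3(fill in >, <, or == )<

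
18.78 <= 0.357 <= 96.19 False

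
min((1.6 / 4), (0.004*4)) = 0.016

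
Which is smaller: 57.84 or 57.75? 57.75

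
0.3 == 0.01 False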